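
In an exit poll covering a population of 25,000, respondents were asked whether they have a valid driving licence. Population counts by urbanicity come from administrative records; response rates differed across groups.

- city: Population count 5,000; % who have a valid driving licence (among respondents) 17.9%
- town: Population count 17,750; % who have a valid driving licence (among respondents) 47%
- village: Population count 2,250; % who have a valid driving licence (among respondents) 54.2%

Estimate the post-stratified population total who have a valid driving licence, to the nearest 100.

10,500

Each cell contributes its population count × the respondent rate:
  city: 5,000 × 17.9% = 895
  town: 17,750 × 47% = 8342.5
  village: 2,250 × 54.2% = 1219.5
Estimated total = 10,457 → 10,500.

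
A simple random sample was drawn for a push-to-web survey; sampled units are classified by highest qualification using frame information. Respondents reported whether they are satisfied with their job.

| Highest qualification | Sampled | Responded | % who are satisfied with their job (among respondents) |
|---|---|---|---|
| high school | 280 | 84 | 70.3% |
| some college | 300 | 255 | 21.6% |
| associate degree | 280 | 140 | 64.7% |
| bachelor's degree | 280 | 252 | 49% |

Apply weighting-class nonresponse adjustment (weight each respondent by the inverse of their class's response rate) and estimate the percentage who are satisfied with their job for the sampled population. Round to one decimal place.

Response rates by class: high school 84/280 = 30%, some college 255/300 = 85%, associate degree 140/280 = 50%, bachelor's degree 252/280 = 90%.
With weight = n_sampled/n_responded per class, the weighted class total is n_sampled:
  high school: 280 × 70.3 = 19,684
  some college: 300 × 21.6 = 6480
  associate degree: 280 × 64.7 = 18,116
  bachelor's degree: 280 × 49 = 13,720
Adjusted estimate = 58,000 / 1,140 = 50.8772 → 50.9%.

50.9%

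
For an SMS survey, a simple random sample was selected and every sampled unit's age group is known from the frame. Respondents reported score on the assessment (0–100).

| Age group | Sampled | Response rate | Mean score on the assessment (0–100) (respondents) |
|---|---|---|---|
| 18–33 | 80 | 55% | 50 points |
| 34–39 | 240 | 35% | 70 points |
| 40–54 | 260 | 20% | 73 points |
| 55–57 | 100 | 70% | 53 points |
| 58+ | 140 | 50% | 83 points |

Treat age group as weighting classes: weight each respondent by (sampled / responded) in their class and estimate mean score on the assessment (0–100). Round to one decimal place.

Weighting each respondent by the inverse class response rate inflates each class back to its sampled size, so the class weight is n_sampled:
  18–33: 80 × 50 = 4000
  34–39: 240 × 70 = 16,800
  40–54: 260 × 73 = 18,980
  55–57: 100 × 53 = 5300
  58+: 140 × 83 = 11,620
Adjusted estimate = 56,700 / 820 = 69.1463 → 69.1.

69.1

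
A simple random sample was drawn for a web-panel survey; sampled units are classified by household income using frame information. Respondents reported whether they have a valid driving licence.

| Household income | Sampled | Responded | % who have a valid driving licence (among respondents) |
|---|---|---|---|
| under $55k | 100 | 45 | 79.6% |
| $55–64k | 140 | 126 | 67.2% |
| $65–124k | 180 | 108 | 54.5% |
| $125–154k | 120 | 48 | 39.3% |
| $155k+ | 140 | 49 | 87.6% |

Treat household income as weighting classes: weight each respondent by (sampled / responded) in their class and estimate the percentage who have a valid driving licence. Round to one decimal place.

64.9%

Class response rates: under $55k 45/100 = 45%, $55–64k 126/140 = 90%, $65–124k 108/180 = 60%, $125–154k 48/120 = 40%, $155k+ 49/140 = 35%.
With weight = n_sampled/n_responded per class, the weighted class total is n_sampled:
  under $55k: 100 × 79.6 = 7960
  $55–64k: 140 × 67.2 = 9408
  $65–124k: 180 × 54.5 = 9810
  $125–154k: 120 × 39.3 = 4716
  $155k+: 140 × 87.6 = 12,264
Adjusted estimate = 44,158 / 680 = 64.9382 → 64.9%.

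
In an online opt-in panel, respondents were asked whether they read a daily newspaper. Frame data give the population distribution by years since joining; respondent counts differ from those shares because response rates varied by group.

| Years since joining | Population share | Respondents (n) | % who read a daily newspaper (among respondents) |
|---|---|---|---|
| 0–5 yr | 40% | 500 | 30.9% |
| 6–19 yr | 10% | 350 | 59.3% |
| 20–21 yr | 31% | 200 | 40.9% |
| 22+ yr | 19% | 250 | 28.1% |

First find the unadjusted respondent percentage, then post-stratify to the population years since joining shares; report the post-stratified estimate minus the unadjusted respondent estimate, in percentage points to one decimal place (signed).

-3.2 percentage points

Naive respondent-only estimate (weights = respondent counts):
  (500/1300)×30.9 + (350/1300)×59.3 + (200/1300)×40.9 + (250/1300)×28.1 = 39.5462%
Post-stratified estimate weights by population shares:
  0.4×30.9 + 0.1×59.3 + 0.31×40.9 + 0.19×28.1 = 36.308%
Difference = 36.308 − 39.5462 = -3.2382 pp.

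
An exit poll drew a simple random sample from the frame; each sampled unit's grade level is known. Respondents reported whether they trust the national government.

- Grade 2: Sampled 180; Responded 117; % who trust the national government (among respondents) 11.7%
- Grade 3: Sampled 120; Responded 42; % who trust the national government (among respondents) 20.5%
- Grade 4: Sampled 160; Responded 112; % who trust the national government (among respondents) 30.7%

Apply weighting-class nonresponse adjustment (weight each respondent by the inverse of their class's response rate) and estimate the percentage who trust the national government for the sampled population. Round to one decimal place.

Class response rates: Grade 2 117/180 = 65%, Grade 3 42/120 = 35%, Grade 4 112/160 = 70%.
Each respondent's weight = sampled/responded in their class; summing within a class gives n_sampled, so:
  Grade 2: 180 × 11.7 = 2106
  Grade 3: 120 × 20.5 = 2460
  Grade 4: 160 × 30.7 = 4912
Adjusted estimate = 9478 / 460 = 20.6043 → 20.6%.

20.6%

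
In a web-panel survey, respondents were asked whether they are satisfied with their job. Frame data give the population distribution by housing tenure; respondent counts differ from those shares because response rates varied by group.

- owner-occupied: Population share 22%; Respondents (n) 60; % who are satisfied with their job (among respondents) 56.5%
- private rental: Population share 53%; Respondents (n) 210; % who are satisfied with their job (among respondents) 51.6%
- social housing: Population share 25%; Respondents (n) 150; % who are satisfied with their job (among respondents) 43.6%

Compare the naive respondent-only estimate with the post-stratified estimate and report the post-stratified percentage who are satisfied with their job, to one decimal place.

50.7%

Unadjusted (pooled respondent) estimate weights by respondent counts:
  (60/420)×56.5 + (210/420)×51.6 + (150/420)×43.6 = 49.4429%
Post-stratified estimate weights by population shares:
  0.22×56.5 + 0.53×51.6 + 0.25×43.6 = 50.678%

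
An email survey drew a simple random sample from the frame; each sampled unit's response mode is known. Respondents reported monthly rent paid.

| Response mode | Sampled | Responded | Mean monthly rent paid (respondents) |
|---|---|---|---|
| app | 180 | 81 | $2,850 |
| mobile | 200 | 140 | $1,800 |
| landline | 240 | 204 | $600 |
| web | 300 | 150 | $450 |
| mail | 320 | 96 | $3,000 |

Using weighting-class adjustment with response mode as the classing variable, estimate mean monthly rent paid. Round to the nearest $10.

$1,700

Response rates by class: app 81/180 = 45%, mobile 140/200 = 70%, landline 204/240 = 85%, web 150/300 = 50%, mail 96/320 = 30%.
With weight = n_sampled/n_responded per class, the weighted class total is n_sampled:
  app: 180 × 2850 = 513,000
  mobile: 200 × 1800 = 360,000
  landline: 240 × 600 = 144,000
  web: 300 × 450 = 135,000
  mail: 320 × 3000 = 960,000
Adjusted estimate = 2,112,000 / 1,240 = 1703.23 → $1,700.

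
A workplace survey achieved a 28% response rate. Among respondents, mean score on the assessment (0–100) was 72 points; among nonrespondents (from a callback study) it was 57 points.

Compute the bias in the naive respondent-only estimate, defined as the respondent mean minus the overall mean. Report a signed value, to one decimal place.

Nonresponse fraction = 1 − 0.28 = 0.72.
Bias = (nonresponse fraction) × (respondent mean − nonrespondent mean)
     = 0.72 × (72 − 57) = 0.72 × 15 = 10.8.

+10.8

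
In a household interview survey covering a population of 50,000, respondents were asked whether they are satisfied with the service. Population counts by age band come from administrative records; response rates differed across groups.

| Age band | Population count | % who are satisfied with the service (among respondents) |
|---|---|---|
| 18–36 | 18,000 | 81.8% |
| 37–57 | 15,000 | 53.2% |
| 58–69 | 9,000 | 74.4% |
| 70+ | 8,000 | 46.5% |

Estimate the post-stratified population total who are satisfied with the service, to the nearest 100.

Estimated count per cell = population count × respondent percentage:
  18–36: 18,000 × 81.8% = 14,724
  37–57: 15,000 × 53.2% = 7980
  58–69: 9,000 × 74.4% = 6696
  70+: 8,000 × 46.5% = 3720
Estimated total = 33,120 → 33,100.

33,100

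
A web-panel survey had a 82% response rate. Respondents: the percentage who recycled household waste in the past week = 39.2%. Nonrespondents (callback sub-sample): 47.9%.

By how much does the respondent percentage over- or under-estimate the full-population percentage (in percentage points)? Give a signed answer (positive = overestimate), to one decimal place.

Nonresponse fraction = 1 − 0.82 = 0.18.
Bias = (nonresponse fraction) × (respondent percentage − nonrespondent percentage)
     = 0.18 × (39.2 − 47.9) = 0.18 × -8.7 = -1.566.

-1.6 percentage points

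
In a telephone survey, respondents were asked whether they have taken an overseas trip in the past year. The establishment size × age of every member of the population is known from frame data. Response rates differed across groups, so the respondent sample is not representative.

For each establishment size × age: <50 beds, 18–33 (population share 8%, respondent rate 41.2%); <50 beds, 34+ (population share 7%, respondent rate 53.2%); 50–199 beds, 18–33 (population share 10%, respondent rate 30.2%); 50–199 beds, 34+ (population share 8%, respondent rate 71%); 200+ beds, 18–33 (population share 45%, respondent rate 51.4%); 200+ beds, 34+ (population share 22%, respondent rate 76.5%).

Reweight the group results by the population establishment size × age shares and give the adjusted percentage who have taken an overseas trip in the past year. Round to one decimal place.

Weight each group's respondent value by its population share:
  <50 beds, 18–33: 0.08 × 41.2 = 3.296
  <50 beds, 34+: 0.07 × 53.2 = 3.724
  50–199 beds, 18–33: 0.1 × 30.2 = 3.02
  50–199 beds, 34+: 0.08 × 71 = 5.68
  200+ beds, 18–33: 0.45 × 51.4 = 23.13
  200+ beds, 34+: 0.22 × 76.5 = 16.83
Post-stratified estimate = 55.68 → 55.7%.

55.7%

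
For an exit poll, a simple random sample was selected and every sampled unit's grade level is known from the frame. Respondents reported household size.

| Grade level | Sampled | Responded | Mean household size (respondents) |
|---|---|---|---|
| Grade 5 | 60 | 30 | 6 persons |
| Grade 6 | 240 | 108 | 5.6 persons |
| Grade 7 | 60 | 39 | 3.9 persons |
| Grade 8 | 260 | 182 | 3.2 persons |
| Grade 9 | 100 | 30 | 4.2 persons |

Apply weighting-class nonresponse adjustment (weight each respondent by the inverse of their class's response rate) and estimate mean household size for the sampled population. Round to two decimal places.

Response rates by class: Grade 5 30/60 = 50%, Grade 6 108/240 = 45%, Grade 7 39/60 = 65%, Grade 8 182/260 = 70%, Grade 9 30/100 = 30%.
Weighting each respondent by the inverse class response rate inflates each class back to its sampled size, so the class weight is n_sampled:
  Grade 5: 60 × 6 = 360
  Grade 6: 240 × 5.6 = 1344
  Grade 7: 60 × 3.9 = 234
  Grade 8: 260 × 3.2 = 832
  Grade 9: 100 × 4.2 = 420
Adjusted estimate = 3190 / 720 = 4.43056 → 4.43.

4.43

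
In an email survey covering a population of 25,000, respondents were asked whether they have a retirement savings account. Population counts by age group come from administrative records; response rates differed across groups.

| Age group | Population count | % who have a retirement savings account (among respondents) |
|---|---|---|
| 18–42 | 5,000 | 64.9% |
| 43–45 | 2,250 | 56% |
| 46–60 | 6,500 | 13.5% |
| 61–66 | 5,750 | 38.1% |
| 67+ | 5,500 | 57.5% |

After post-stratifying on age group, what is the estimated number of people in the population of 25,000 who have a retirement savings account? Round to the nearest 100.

Each cell contributes its population count × the respondent rate:
  18–42: 5,000 × 64.9% = 3245
  43–45: 2,250 × 56% = 1260
  46–60: 6,500 × 13.5% = 877.5
  61–66: 5,750 × 38.1% = 2190.75
  67+: 5,500 × 57.5% = 3162.5
Estimated total = 10735.8 → 10,700.

10,700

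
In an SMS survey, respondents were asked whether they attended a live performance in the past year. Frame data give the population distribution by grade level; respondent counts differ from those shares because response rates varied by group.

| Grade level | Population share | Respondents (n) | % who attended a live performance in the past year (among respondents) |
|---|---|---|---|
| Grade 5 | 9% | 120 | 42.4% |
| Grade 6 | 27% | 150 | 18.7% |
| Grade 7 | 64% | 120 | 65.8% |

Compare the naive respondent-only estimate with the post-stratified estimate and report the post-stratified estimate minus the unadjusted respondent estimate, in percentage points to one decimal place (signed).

+10.5 percentage points

Without adjustment, the pooled respondent share is:
  (120/390)×42.4 + (150/390)×18.7 + (120/390)×65.8 = 40.4846%
Reweighting by population grade level shares:
  0.09×42.4 + 0.27×18.7 + 0.64×65.8 = 50.977%
Difference = 50.977 − 40.4846 = 10.4924 pp.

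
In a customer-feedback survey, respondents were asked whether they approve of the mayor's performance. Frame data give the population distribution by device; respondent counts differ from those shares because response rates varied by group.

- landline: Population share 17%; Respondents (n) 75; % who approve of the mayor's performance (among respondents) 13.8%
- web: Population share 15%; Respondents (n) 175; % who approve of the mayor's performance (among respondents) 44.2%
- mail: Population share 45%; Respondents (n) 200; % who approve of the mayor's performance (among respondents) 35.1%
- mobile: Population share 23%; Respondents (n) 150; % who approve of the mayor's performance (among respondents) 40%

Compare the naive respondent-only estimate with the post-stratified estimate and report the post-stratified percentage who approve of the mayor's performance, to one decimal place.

34.0%

Unadjusted (pooled respondent) estimate weights by respondent counts:
  (75/600)×13.8 + (175/600)×44.2 + (200/600)×35.1 + (150/600)×40 = 36.3167%
Post-stratified estimate weights by population shares:
  0.17×13.8 + 0.15×44.2 + 0.45×35.1 + 0.23×40 = 33.971%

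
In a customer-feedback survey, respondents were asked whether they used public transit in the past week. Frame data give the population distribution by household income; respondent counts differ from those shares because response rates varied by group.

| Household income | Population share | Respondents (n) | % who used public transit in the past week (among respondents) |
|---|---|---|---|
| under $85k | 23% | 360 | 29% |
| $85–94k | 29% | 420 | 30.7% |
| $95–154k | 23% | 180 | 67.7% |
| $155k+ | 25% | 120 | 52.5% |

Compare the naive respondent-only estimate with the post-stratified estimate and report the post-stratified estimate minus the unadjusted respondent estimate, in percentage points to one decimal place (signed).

Naive respondent-only estimate (weights = respondent counts):
  (360/1080)×29 + (420/1080)×30.7 + (180/1080)×67.7 + (120/1080)×52.5 = 38.7222%
Post-stratifying to population shares instead:
  0.23×29 + 0.29×30.7 + 0.23×67.7 + 0.25×52.5 = 44.269%
Difference = 44.269 − 38.7222 = 5.5468 pp.

+5.5 percentage points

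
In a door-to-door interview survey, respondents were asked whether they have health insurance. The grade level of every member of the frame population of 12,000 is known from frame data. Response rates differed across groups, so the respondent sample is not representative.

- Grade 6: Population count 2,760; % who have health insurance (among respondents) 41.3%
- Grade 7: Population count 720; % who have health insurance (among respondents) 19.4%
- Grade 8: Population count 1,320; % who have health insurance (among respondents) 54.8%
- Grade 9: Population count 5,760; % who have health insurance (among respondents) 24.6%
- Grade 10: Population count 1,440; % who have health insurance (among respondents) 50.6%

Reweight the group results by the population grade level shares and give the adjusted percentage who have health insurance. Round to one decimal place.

34.6%

Weight each group's respondent value by its population share:
  Grade 6: (2,760/12,000) × 41.3 = 9.499
  Grade 7: (720/12,000) × 19.4 = 1.164
  Grade 8: (1,320/12,000) × 54.8 = 6.028
  Grade 9: (5,760/12,000) × 24.6 = 11.808
  Grade 10: (1,440/12,000) × 50.6 = 6.072
Post-stratified estimate = 34.571 → 34.6%.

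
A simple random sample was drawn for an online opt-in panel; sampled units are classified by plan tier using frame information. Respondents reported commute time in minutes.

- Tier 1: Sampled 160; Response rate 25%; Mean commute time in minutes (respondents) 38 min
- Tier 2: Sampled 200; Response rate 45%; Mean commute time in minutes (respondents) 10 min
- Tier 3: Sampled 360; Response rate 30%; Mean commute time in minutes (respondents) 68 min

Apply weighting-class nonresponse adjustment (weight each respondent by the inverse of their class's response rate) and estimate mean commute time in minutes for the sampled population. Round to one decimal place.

Weighting each respondent by the inverse class response rate inflates each class back to its sampled size, so the class weight is n_sampled:
  Tier 1: 160 × 38 = 6080
  Tier 2: 200 × 10 = 2000
  Tier 3: 360 × 68 = 24,480
Adjusted estimate = 32,560 / 720 = 45.2222 → 45.2.

45.2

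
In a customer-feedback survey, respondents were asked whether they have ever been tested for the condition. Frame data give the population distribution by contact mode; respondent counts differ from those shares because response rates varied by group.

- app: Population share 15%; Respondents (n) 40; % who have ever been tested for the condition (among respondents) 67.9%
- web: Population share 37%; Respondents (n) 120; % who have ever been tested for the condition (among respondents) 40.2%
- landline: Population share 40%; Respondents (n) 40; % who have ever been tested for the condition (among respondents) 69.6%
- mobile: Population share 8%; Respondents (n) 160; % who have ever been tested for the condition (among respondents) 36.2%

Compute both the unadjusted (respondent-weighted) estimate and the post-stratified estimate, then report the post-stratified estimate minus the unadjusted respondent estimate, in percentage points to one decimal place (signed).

Without adjustment, the pooled respondent share is:
  (40/360)×67.9 + (120/360)×40.2 + (40/360)×69.6 + (160/360)×36.2 = 44.7667%
Post-stratified estimate weights by population shares:
  0.15×67.9 + 0.37×40.2 + 0.4×69.6 + 0.08×36.2 = 55.795%
Difference = 55.795 − 44.7667 = 11.0283 pp.

+11.0 percentage points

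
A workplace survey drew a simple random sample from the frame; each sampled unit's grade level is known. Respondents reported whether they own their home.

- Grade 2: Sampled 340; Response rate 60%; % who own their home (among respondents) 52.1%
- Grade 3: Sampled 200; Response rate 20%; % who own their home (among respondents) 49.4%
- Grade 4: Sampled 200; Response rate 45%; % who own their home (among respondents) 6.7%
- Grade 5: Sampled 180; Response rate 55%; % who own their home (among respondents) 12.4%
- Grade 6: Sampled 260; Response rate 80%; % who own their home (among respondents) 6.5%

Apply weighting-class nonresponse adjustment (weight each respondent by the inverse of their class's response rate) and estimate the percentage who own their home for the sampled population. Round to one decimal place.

27.8%

With weight = n_sampled/n_responded per class, the weighted class total is n_sampled:
  Grade 2: 340 × 52.1 = 17,714
  Grade 3: 200 × 49.4 = 9880
  Grade 4: 200 × 6.7 = 1340
  Grade 5: 180 × 12.4 = 2232
  Grade 6: 260 × 6.5 = 1690
Adjusted estimate = 32,856 / 1,180 = 27.8441 → 27.8%.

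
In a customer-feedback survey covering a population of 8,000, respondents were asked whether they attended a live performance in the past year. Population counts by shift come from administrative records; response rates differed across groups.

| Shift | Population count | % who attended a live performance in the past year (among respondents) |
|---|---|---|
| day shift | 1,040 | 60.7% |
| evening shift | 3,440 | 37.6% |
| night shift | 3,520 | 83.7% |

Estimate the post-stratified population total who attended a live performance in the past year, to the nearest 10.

Apply each group's respondent rate to its population count:
  day shift: 1,040 × 60.7% = 631.28
  evening shift: 3,440 × 37.6% = 1293.44
  night shift: 3,520 × 83.7% = 2946.24
Estimated total = 4870.96 → 4,870.

4,870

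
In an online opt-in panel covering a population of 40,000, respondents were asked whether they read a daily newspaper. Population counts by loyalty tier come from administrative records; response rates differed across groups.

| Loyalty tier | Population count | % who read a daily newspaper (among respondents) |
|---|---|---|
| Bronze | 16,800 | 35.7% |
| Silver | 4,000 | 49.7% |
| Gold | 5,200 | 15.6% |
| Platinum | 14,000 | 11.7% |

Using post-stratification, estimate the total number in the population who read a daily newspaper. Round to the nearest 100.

Apply each group's respondent rate to its population count:
  Bronze: 16,800 × 35.7% = 5997.6
  Silver: 4,000 × 49.7% = 1988
  Gold: 5,200 × 15.6% = 811.2
  Platinum: 14,000 × 11.7% = 1638
Estimated total = 10434.8 → 10,400.

10,400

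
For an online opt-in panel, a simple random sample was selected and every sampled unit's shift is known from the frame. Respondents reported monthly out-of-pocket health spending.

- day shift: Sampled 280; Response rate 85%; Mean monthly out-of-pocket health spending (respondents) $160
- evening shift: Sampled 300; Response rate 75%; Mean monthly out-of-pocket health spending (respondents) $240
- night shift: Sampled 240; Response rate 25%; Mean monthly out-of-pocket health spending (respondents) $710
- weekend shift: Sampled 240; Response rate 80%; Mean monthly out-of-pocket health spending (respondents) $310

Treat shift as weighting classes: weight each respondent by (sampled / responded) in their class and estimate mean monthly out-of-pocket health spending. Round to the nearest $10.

$340

Each respondent's weight = sampled/responded in their class; summing within a class gives n_sampled, so:
  day shift: 280 × 160 = 44,800
  evening shift: 300 × 240 = 72,000
  night shift: 240 × 710 = 170,400
  weekend shift: 240 × 310 = 74,400
Adjusted estimate = 361,600 / 1,060 = 341.132 → $340.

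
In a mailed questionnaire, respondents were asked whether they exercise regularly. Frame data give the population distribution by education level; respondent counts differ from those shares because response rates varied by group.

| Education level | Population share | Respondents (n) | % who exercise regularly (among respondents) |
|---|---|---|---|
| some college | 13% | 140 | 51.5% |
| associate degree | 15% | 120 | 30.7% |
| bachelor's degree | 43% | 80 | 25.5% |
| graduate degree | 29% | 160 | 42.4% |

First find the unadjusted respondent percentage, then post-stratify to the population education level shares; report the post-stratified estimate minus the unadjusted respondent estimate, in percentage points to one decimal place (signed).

-4.9 percentage points

Naive respondent-only estimate (weights = respondent counts):
  (140/500)×51.5 + (120/500)×30.7 + (80/500)×25.5 + (160/500)×42.4 = 39.436%
Reweighting by population education level shares:
  0.13×51.5 + 0.15×30.7 + 0.43×25.5 + 0.29×42.4 = 34.561%
Difference = 34.561 − 39.436 = -4.875 pp.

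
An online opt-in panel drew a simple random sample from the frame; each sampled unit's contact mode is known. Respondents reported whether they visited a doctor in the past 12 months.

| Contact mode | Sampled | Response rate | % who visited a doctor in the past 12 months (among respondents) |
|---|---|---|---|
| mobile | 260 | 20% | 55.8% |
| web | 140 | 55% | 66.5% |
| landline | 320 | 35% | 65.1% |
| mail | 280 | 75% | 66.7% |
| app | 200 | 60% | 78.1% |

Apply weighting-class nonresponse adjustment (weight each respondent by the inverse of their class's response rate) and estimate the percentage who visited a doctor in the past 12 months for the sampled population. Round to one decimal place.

With weight = n_sampled/n_responded per class, the weighted class total is n_sampled:
  mobile: 260 × 55.8 = 14,508
  web: 140 × 66.5 = 9310
  landline: 320 × 65.1 = 20,832
  mail: 280 × 66.7 = 18,676
  app: 200 × 78.1 = 15620
Adjusted estimate = 78,946 / 1,200 = 65.7883 → 65.8%.

65.8%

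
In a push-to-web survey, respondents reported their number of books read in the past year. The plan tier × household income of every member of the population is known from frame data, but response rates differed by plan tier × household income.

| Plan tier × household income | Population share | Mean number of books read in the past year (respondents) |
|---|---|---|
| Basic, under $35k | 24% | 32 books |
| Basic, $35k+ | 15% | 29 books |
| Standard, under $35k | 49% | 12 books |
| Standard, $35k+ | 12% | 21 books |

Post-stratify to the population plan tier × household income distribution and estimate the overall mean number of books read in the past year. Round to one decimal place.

20.4

Weight each group's respondent value by its population share:
  Basic, under $35k: 0.24 × 32 = 7.68
  Basic, $35k+: 0.15 × 29 = 4.35
  Standard, under $35k: 0.49 × 12 = 5.88
  Standard, $35k+: 0.12 × 21 = 2.52
Post-stratified estimate = 20.43 → 20.4.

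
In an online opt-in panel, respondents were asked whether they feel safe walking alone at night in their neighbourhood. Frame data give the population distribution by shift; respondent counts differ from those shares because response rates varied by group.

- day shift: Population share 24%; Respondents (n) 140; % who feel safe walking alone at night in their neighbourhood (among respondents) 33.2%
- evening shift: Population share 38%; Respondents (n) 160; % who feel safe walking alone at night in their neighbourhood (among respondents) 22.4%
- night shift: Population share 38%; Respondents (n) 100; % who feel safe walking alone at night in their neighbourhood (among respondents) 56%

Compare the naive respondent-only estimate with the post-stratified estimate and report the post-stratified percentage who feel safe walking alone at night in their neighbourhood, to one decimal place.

37.8%

Naive respondent-only estimate (weights = respondent counts):
  (140/400)×33.2 + (160/400)×22.4 + (100/400)×56 = 34.58%
Reweighting by population shift shares:
  0.24×33.2 + 0.38×22.4 + 0.38×56 = 37.76%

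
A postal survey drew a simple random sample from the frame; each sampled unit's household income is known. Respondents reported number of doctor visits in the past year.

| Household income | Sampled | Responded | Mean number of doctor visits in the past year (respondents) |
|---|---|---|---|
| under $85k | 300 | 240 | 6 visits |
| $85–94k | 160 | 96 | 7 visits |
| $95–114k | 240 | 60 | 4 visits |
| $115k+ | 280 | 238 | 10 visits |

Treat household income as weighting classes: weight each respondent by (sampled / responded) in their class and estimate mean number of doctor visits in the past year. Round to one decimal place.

6.8

Class response rates: under $85k 240/300 = 80%, $85–94k 96/160 = 60%, $95–114k 60/240 = 25%, $115k+ 238/280 = 85%.
Each respondent's weight = sampled/responded in their class; summing within a class gives n_sampled, so:
  under $85k: 300 × 6 = 1800
  $85–94k: 160 × 7 = 1120
  $95–114k: 240 × 4 = 960
  $115k+: 280 × 10 = 2800
Adjusted estimate = 6680 / 980 = 6.81633 → 6.8.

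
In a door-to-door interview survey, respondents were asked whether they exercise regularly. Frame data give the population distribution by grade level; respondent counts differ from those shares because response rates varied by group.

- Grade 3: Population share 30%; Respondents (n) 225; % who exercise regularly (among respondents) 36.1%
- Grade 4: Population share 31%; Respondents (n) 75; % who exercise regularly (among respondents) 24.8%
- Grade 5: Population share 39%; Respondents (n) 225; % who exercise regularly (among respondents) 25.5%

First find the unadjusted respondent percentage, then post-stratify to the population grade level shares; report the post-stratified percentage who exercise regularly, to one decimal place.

Without adjustment, the pooled respondent share is:
  (225/525)×36.1 + (75/525)×24.8 + (225/525)×25.5 = 29.9429%
Reweighting by population grade level shares:
  0.3×36.1 + 0.31×24.8 + 0.39×25.5 = 28.463%

28.5%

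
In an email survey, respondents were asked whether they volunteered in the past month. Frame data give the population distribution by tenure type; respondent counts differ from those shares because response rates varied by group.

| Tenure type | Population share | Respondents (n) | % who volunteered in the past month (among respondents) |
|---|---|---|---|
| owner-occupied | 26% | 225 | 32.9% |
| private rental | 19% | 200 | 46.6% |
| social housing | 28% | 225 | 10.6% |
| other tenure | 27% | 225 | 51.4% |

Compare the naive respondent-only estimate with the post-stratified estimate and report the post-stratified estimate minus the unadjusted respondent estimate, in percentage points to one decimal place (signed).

-0.8 percentage points

Without adjustment, the pooled respondent share is:
  (225/875)×32.9 + (200/875)×46.6 + (225/875)×10.6 + (225/875)×51.4 = 35.0543%
Post-stratified estimate weights by population shares:
  0.26×32.9 + 0.19×46.6 + 0.28×10.6 + 0.27×51.4 = 34.254%
Difference = 34.254 − 35.0543 = -0.8003 pp.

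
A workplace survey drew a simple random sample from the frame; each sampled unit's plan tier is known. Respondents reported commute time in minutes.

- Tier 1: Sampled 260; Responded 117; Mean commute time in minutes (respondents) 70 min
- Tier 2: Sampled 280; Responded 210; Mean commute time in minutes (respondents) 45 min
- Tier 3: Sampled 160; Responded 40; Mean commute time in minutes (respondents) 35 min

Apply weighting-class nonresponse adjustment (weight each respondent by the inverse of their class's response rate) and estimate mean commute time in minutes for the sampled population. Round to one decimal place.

52.0

Response rates by class: Tier 1 117/260 = 45%, Tier 2 210/280 = 75%, Tier 3 40/160 = 25%.
With weight = n_sampled/n_responded per class, the weighted class total is n_sampled:
  Tier 1: 260 × 70 = 18,200
  Tier 2: 280 × 45 = 12,600
  Tier 3: 160 × 35 = 5600
Adjusted estimate = 36,400 / 700 = 52 → 52.0.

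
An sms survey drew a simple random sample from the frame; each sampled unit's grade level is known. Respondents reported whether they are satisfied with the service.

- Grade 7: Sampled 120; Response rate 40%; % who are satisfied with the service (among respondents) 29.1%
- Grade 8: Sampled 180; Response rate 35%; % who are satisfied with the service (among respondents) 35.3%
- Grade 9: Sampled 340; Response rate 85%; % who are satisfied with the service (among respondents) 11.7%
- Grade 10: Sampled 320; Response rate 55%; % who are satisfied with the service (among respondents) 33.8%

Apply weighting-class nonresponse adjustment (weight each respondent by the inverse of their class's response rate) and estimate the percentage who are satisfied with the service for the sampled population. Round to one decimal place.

25.7%

Weighting each respondent by the inverse class response rate inflates each class back to its sampled size, so the class weight is n_sampled:
  Grade 7: 120 × 29.1 = 3492
  Grade 8: 180 × 35.3 = 6354
  Grade 9: 340 × 11.7 = 3978
  Grade 10: 320 × 33.8 = 10,816
Adjusted estimate = 24,640 / 960 = 25.6667 → 25.7%.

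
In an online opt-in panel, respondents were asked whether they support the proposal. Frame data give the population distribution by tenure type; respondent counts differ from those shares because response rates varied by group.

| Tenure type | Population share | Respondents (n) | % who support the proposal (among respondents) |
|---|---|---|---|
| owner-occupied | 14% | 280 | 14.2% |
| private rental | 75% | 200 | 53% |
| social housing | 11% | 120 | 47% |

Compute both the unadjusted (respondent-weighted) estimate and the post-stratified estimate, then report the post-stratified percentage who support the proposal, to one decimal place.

46.9%

Naive respondent-only estimate (weights = respondent counts):
  (280/600)×14.2 + (200/600)×53 + (120/600)×47 = 33.6933%
Reweighting by population tenure type shares:
  0.14×14.2 + 0.75×53 + 0.11×47 = 46.908%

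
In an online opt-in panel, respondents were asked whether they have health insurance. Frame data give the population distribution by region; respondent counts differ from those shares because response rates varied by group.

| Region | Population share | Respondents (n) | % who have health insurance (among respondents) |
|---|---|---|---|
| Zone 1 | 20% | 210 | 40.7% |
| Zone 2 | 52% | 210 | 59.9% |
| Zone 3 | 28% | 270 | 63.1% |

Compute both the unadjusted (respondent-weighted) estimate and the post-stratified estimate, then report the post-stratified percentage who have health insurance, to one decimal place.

57.0%

Unadjusted (pooled respondent) estimate weights by respondent counts:
  (210/690)×40.7 + (210/690)×59.9 + (270/690)×63.1 = 55.3087%
Post-stratified estimate weights by population shares:
  0.2×40.7 + 0.52×59.9 + 0.28×63.1 = 56.956%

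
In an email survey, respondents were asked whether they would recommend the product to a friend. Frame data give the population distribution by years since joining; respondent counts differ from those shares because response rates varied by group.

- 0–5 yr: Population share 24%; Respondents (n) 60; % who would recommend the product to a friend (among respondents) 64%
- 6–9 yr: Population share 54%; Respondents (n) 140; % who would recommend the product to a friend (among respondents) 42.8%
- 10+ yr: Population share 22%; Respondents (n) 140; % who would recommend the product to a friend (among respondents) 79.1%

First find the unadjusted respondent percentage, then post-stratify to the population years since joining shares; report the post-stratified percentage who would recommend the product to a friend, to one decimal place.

Without adjustment, the pooled respondent share is:
  (60/340)×64 + (140/340)×42.8 + (140/340)×79.1 = 61.4882%
Post-stratifying to population shares instead:
  0.24×64 + 0.54×42.8 + 0.22×79.1 = 55.874%

55.9%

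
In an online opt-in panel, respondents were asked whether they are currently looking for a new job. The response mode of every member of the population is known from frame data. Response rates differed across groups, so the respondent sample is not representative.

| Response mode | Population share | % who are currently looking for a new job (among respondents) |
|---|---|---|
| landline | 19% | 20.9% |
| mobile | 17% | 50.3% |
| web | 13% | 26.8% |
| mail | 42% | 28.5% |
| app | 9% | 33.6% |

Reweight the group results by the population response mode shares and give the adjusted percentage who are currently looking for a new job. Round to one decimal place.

31.0%

Weight each group's respondent value by its population share:
  landline: 0.19 × 20.9 = 3.971
  mobile: 0.17 × 50.3 = 8.551
  web: 0.13 × 26.8 = 3.484
  mail: 0.42 × 28.5 = 11.97
  app: 0.09 × 33.6 = 3.024
Post-stratified estimate = 31 → 31.0%.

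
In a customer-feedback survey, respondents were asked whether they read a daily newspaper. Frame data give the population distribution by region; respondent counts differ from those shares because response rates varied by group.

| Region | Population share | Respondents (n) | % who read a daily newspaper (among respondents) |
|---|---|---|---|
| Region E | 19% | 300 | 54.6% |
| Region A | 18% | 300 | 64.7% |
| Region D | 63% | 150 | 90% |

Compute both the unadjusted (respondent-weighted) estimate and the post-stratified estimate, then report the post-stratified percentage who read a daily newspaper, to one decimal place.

Without adjustment, the pooled respondent share is:
  (300/750)×54.6 + (300/750)×64.7 + (150/750)×90 = 65.72%
Post-stratified estimate weights by population shares:
  0.19×54.6 + 0.18×64.7 + 0.63×90 = 78.72%

78.7%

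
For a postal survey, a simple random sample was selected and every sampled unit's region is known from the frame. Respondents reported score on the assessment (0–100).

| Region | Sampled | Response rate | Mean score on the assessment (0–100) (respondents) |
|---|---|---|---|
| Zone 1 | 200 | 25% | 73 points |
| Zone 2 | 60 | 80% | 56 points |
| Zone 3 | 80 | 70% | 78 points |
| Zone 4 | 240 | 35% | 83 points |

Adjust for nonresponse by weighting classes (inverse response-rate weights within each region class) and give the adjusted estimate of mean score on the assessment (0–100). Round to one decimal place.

76.1

With weight = n_sampled/n_responded per class, the weighted class total is n_sampled:
  Zone 1: 200 × 73 = 14,600
  Zone 2: 60 × 56 = 3360
  Zone 3: 80 × 78 = 6240
  Zone 4: 240 × 83 = 19,920
Adjusted estimate = 44,120 / 580 = 76.069 → 76.1.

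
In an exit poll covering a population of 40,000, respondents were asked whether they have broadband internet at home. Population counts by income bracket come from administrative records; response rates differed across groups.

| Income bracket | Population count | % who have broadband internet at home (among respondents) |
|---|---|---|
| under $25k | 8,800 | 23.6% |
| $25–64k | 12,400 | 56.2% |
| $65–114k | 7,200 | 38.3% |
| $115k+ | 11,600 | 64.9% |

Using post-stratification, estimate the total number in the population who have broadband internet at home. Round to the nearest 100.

19,300

Estimated count per cell = population count × respondent percentage:
  under $25k: 8,800 × 23.6% = 2076.8
  $25–64k: 12,400 × 56.2% = 6968.8
  $65–114k: 7,200 × 38.3% = 2757.6
  $115k+: 11,600 × 64.9% = 7528.4
Estimated total = 19331.6 → 19,300.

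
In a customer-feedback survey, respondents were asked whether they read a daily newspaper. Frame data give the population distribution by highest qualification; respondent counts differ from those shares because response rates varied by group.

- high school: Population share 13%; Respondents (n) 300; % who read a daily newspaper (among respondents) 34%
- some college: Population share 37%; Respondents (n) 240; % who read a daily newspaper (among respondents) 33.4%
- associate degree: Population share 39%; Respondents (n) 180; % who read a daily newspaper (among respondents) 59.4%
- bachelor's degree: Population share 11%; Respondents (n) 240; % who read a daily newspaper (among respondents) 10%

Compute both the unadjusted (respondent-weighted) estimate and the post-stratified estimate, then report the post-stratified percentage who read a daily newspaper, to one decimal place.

Unadjusted (pooled respondent) estimate weights by respondent counts:
  (300/960)×34 + (240/960)×33.4 + (180/960)×59.4 + (240/960)×10 = 32.6125%
Post-stratifying to population shares instead:
  0.13×34 + 0.37×33.4 + 0.39×59.4 + 0.11×10 = 41.044%

41.0%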